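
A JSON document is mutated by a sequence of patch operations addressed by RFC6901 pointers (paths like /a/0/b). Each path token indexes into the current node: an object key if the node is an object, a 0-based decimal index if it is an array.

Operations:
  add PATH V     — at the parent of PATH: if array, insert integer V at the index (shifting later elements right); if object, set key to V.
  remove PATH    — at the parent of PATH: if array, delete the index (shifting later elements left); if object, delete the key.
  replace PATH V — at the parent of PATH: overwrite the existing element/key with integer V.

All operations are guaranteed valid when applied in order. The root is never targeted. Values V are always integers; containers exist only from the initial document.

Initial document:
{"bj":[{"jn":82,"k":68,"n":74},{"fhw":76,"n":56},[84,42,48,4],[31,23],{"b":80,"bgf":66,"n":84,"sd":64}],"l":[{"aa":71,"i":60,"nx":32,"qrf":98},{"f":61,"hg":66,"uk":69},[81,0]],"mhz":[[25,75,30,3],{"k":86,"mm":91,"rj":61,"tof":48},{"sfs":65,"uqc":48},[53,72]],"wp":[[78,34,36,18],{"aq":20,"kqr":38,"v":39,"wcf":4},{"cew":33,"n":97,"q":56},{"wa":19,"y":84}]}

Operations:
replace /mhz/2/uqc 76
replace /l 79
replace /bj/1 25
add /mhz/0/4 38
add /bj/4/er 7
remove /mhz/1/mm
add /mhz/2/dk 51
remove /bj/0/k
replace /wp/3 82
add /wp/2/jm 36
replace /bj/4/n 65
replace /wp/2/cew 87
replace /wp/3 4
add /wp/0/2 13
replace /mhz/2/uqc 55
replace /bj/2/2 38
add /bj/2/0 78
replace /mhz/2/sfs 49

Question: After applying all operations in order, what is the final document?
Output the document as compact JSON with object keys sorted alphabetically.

After op 1 (replace /mhz/2/uqc 76): {"bj":[{"jn":82,"k":68,"n":74},{"fhw":76,"n":56},[84,42,48,4],[31,23],{"b":80,"bgf":66,"n":84,"sd":64}],"l":[{"aa":71,"i":60,"nx":32,"qrf":98},{"f":61,"hg":66,"uk":69},[81,0]],"mhz":[[25,75,30,3],{"k":86,"mm":91,"rj":61,"tof":48},{"sfs":65,"uqc":76},[53,72]],"wp":[[78,34,36,18],{"aq":20,"kqr":38,"v":39,"wcf":4},{"cew":33,"n":97,"q":56},{"wa":19,"y":84}]}
After op 2 (replace /l 79): {"bj":[{"jn":82,"k":68,"n":74},{"fhw":76,"n":56},[84,42,48,4],[31,23],{"b":80,"bgf":66,"n":84,"sd":64}],"l":79,"mhz":[[25,75,30,3],{"k":86,"mm":91,"rj":61,"tof":48},{"sfs":65,"uqc":76},[53,72]],"wp":[[78,34,36,18],{"aq":20,"kqr":38,"v":39,"wcf":4},{"cew":33,"n":97,"q":56},{"wa":19,"y":84}]}
After op 3 (replace /bj/1 25): {"bj":[{"jn":82,"k":68,"n":74},25,[84,42,48,4],[31,23],{"b":80,"bgf":66,"n":84,"sd":64}],"l":79,"mhz":[[25,75,30,3],{"k":86,"mm":91,"rj":61,"tof":48},{"sfs":65,"uqc":76},[53,72]],"wp":[[78,34,36,18],{"aq":20,"kqr":38,"v":39,"wcf":4},{"cew":33,"n":97,"q":56},{"wa":19,"y":84}]}
After op 4 (add /mhz/0/4 38): {"bj":[{"jn":82,"k":68,"n":74},25,[84,42,48,4],[31,23],{"b":80,"bgf":66,"n":84,"sd":64}],"l":79,"mhz":[[25,75,30,3,38],{"k":86,"mm":91,"rj":61,"tof":48},{"sfs":65,"uqc":76},[53,72]],"wp":[[78,34,36,18],{"aq":20,"kqr":38,"v":39,"wcf":4},{"cew":33,"n":97,"q":56},{"wa":19,"y":84}]}
After op 5 (add /bj/4/er 7): {"bj":[{"jn":82,"k":68,"n":74},25,[84,42,48,4],[31,23],{"b":80,"bgf":66,"er":7,"n":84,"sd":64}],"l":79,"mhz":[[25,75,30,3,38],{"k":86,"mm":91,"rj":61,"tof":48},{"sfs":65,"uqc":76},[53,72]],"wp":[[78,34,36,18],{"aq":20,"kqr":38,"v":39,"wcf":4},{"cew":33,"n":97,"q":56},{"wa":19,"y":84}]}
After op 6 (remove /mhz/1/mm): {"bj":[{"jn":82,"k":68,"n":74},25,[84,42,48,4],[31,23],{"b":80,"bgf":66,"er":7,"n":84,"sd":64}],"l":79,"mhz":[[25,75,30,3,38],{"k":86,"rj":61,"tof":48},{"sfs":65,"uqc":76},[53,72]],"wp":[[78,34,36,18],{"aq":20,"kqr":38,"v":39,"wcf":4},{"cew":33,"n":97,"q":56},{"wa":19,"y":84}]}
After op 7 (add /mhz/2/dk 51): {"bj":[{"jn":82,"k":68,"n":74},25,[84,42,48,4],[31,23],{"b":80,"bgf":66,"er":7,"n":84,"sd":64}],"l":79,"mhz":[[25,75,30,3,38],{"k":86,"rj":61,"tof":48},{"dk":51,"sfs":65,"uqc":76},[53,72]],"wp":[[78,34,36,18],{"aq":20,"kqr":38,"v":39,"wcf":4},{"cew":33,"n":97,"q":56},{"wa":19,"y":84}]}
After op 8 (remove /bj/0/k): {"bj":[{"jn":82,"n":74},25,[84,42,48,4],[31,23],{"b":80,"bgf":66,"er":7,"n":84,"sd":64}],"l":79,"mhz":[[25,75,30,3,38],{"k":86,"rj":61,"tof":48},{"dk":51,"sfs":65,"uqc":76},[53,72]],"wp":[[78,34,36,18],{"aq":20,"kqr":38,"v":39,"wcf":4},{"cew":33,"n":97,"q":56},{"wa":19,"y":84}]}
After op 9 (replace /wp/3 82): {"bj":[{"jn":82,"n":74},25,[84,42,48,4],[31,23],{"b":80,"bgf":66,"er":7,"n":84,"sd":64}],"l":79,"mhz":[[25,75,30,3,38],{"k":86,"rj":61,"tof":48},{"dk":51,"sfs":65,"uqc":76},[53,72]],"wp":[[78,34,36,18],{"aq":20,"kqr":38,"v":39,"wcf":4},{"cew":33,"n":97,"q":56},82]}
After op 10 (add /wp/2/jm 36): {"bj":[{"jn":82,"n":74},25,[84,42,48,4],[31,23],{"b":80,"bgf":66,"er":7,"n":84,"sd":64}],"l":79,"mhz":[[25,75,30,3,38],{"k":86,"rj":61,"tof":48},{"dk":51,"sfs":65,"uqc":76},[53,72]],"wp":[[78,34,36,18],{"aq":20,"kqr":38,"v":39,"wcf":4},{"cew":33,"jm":36,"n":97,"q":56},82]}
After op 11 (replace /bj/4/n 65): {"bj":[{"jn":82,"n":74},25,[84,42,48,4],[31,23],{"b":80,"bgf":66,"er":7,"n":65,"sd":64}],"l":79,"mhz":[[25,75,30,3,38],{"k":86,"rj":61,"tof":48},{"dk":51,"sfs":65,"uqc":76},[53,72]],"wp":[[78,34,36,18],{"aq":20,"kqr":38,"v":39,"wcf":4},{"cew":33,"jm":36,"n":97,"q":56},82]}
After op 12 (replace /wp/2/cew 87): {"bj":[{"jn":82,"n":74},25,[84,42,48,4],[31,23],{"b":80,"bgf":66,"er":7,"n":65,"sd":64}],"l":79,"mhz":[[25,75,30,3,38],{"k":86,"rj":61,"tof":48},{"dk":51,"sfs":65,"uqc":76},[53,72]],"wp":[[78,34,36,18],{"aq":20,"kqr":38,"v":39,"wcf":4},{"cew":87,"jm":36,"n":97,"q":56},82]}
After op 13 (replace /wp/3 4): {"bj":[{"jn":82,"n":74},25,[84,42,48,4],[31,23],{"b":80,"bgf":66,"er":7,"n":65,"sd":64}],"l":79,"mhz":[[25,75,30,3,38],{"k":86,"rj":61,"tof":48},{"dk":51,"sfs":65,"uqc":76},[53,72]],"wp":[[78,34,36,18],{"aq":20,"kqr":38,"v":39,"wcf":4},{"cew":87,"jm":36,"n":97,"q":56},4]}
After op 14 (add /wp/0/2 13): {"bj":[{"jn":82,"n":74},25,[84,42,48,4],[31,23],{"b":80,"bgf":66,"er":7,"n":65,"sd":64}],"l":79,"mhz":[[25,75,30,3,38],{"k":86,"rj":61,"tof":48},{"dk":51,"sfs":65,"uqc":76},[53,72]],"wp":[[78,34,13,36,18],{"aq":20,"kqr":38,"v":39,"wcf":4},{"cew":87,"jm":36,"n":97,"q":56},4]}
After op 15 (replace /mhz/2/uqc 55): {"bj":[{"jn":82,"n":74},25,[84,42,48,4],[31,23],{"b":80,"bgf":66,"er":7,"n":65,"sd":64}],"l":79,"mhz":[[25,75,30,3,38],{"k":86,"rj":61,"tof":48},{"dk":51,"sfs":65,"uqc":55},[53,72]],"wp":[[78,34,13,36,18],{"aq":20,"kqr":38,"v":39,"wcf":4},{"cew":87,"jm":36,"n":97,"q":56},4]}
After op 16 (replace /bj/2/2 38): {"bj":[{"jn":82,"n":74},25,[84,42,38,4],[31,23],{"b":80,"bgf":66,"er":7,"n":65,"sd":64}],"l":79,"mhz":[[25,75,30,3,38],{"k":86,"rj":61,"tof":48},{"dk":51,"sfs":65,"uqc":55},[53,72]],"wp":[[78,34,13,36,18],{"aq":20,"kqr":38,"v":39,"wcf":4},{"cew":87,"jm":36,"n":97,"q":56},4]}
After op 17 (add /bj/2/0 78): {"bj":[{"jn":82,"n":74},25,[78,84,42,38,4],[31,23],{"b":80,"bgf":66,"er":7,"n":65,"sd":64}],"l":79,"mhz":[[25,75,30,3,38],{"k":86,"rj":61,"tof":48},{"dk":51,"sfs":65,"uqc":55},[53,72]],"wp":[[78,34,13,36,18],{"aq":20,"kqr":38,"v":39,"wcf":4},{"cew":87,"jm":36,"n":97,"q":56},4]}
After op 18 (replace /mhz/2/sfs 49): {"bj":[{"jn":82,"n":74},25,[78,84,42,38,4],[31,23],{"b":80,"bgf":66,"er":7,"n":65,"sd":64}],"l":79,"mhz":[[25,75,30,3,38],{"k":86,"rj":61,"tof":48},{"dk":51,"sfs":49,"uqc":55},[53,72]],"wp":[[78,34,13,36,18],{"aq":20,"kqr":38,"v":39,"wcf":4},{"cew":87,"jm":36,"n":97,"q":56},4]}

Answer: {"bj":[{"jn":82,"n":74},25,[78,84,42,38,4],[31,23],{"b":80,"bgf":66,"er":7,"n":65,"sd":64}],"l":79,"mhz":[[25,75,30,3,38],{"k":86,"rj":61,"tof":48},{"dk":51,"sfs":49,"uqc":55},[53,72]],"wp":[[78,34,13,36,18],{"aq":20,"kqr":38,"v":39,"wcf":4},{"cew":87,"jm":36,"n":97,"q":56},4]}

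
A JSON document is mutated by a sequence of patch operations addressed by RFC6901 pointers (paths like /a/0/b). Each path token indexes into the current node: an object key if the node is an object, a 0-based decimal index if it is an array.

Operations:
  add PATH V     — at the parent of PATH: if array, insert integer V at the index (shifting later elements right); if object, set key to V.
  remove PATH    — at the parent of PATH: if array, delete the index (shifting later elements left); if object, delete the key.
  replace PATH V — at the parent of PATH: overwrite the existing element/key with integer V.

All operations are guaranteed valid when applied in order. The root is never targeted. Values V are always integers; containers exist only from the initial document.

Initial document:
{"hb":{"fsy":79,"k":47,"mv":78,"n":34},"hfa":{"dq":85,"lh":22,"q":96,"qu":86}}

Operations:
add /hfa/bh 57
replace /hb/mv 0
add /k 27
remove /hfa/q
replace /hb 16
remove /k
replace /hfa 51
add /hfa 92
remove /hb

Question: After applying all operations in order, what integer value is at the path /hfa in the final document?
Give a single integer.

Answer: 92

Derivation:
After op 1 (add /hfa/bh 57): {"hb":{"fsy":79,"k":47,"mv":78,"n":34},"hfa":{"bh":57,"dq":85,"lh":22,"q":96,"qu":86}}
After op 2 (replace /hb/mv 0): {"hb":{"fsy":79,"k":47,"mv":0,"n":34},"hfa":{"bh":57,"dq":85,"lh":22,"q":96,"qu":86}}
After op 3 (add /k 27): {"hb":{"fsy":79,"k":47,"mv":0,"n":34},"hfa":{"bh":57,"dq":85,"lh":22,"q":96,"qu":86},"k":27}
After op 4 (remove /hfa/q): {"hb":{"fsy":79,"k":47,"mv":0,"n":34},"hfa":{"bh":57,"dq":85,"lh":22,"qu":86},"k":27}
After op 5 (replace /hb 16): {"hb":16,"hfa":{"bh":57,"dq":85,"lh":22,"qu":86},"k":27}
After op 6 (remove /k): {"hb":16,"hfa":{"bh":57,"dq":85,"lh":22,"qu":86}}
After op 7 (replace /hfa 51): {"hb":16,"hfa":51}
After op 8 (add /hfa 92): {"hb":16,"hfa":92}
After op 9 (remove /hb): {"hfa":92}
Value at /hfa: 92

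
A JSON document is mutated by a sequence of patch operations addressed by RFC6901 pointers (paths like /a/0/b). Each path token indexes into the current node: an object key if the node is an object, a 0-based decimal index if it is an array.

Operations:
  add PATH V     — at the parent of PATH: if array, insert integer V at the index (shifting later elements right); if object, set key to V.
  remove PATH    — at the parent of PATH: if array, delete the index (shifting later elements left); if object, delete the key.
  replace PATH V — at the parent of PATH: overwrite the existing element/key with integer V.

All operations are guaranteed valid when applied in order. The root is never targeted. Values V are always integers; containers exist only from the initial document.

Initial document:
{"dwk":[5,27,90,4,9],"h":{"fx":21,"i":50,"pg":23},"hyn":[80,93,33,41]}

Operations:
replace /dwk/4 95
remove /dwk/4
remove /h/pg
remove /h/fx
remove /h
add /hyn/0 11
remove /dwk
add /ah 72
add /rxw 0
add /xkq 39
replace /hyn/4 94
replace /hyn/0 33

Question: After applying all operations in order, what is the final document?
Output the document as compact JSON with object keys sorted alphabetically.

After op 1 (replace /dwk/4 95): {"dwk":[5,27,90,4,95],"h":{"fx":21,"i":50,"pg":23},"hyn":[80,93,33,41]}
After op 2 (remove /dwk/4): {"dwk":[5,27,90,4],"h":{"fx":21,"i":50,"pg":23},"hyn":[80,93,33,41]}
After op 3 (remove /h/pg): {"dwk":[5,27,90,4],"h":{"fx":21,"i":50},"hyn":[80,93,33,41]}
After op 4 (remove /h/fx): {"dwk":[5,27,90,4],"h":{"i":50},"hyn":[80,93,33,41]}
After op 5 (remove /h): {"dwk":[5,27,90,4],"hyn":[80,93,33,41]}
After op 6 (add /hyn/0 11): {"dwk":[5,27,90,4],"hyn":[11,80,93,33,41]}
After op 7 (remove /dwk): {"hyn":[11,80,93,33,41]}
After op 8 (add /ah 72): {"ah":72,"hyn":[11,80,93,33,41]}
After op 9 (add /rxw 0): {"ah":72,"hyn":[11,80,93,33,41],"rxw":0}
After op 10 (add /xkq 39): {"ah":72,"hyn":[11,80,93,33,41],"rxw":0,"xkq":39}
After op 11 (replace /hyn/4 94): {"ah":72,"hyn":[11,80,93,33,94],"rxw":0,"xkq":39}
After op 12 (replace /hyn/0 33): {"ah":72,"hyn":[33,80,93,33,94],"rxw":0,"xkq":39}

Answer: {"ah":72,"hyn":[33,80,93,33,94],"rxw":0,"xkq":39}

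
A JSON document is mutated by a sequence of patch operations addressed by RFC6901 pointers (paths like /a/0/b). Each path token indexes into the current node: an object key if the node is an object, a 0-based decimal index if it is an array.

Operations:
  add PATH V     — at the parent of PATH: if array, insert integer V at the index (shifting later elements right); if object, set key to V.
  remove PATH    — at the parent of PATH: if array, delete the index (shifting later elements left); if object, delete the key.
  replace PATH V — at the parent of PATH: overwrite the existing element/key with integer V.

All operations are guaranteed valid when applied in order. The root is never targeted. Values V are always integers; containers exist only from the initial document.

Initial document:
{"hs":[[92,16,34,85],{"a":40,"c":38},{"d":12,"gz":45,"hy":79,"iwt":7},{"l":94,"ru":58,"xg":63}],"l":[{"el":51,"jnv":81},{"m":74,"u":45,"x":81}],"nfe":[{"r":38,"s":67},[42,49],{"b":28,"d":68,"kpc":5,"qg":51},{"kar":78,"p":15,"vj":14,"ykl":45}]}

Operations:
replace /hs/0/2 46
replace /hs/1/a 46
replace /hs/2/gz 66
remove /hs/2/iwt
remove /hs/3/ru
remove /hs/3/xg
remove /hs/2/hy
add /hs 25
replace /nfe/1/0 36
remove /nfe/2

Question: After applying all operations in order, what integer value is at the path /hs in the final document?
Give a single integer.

Answer: 25

Derivation:
After op 1 (replace /hs/0/2 46): {"hs":[[92,16,46,85],{"a":40,"c":38},{"d":12,"gz":45,"hy":79,"iwt":7},{"l":94,"ru":58,"xg":63}],"l":[{"el":51,"jnv":81},{"m":74,"u":45,"x":81}],"nfe":[{"r":38,"s":67},[42,49],{"b":28,"d":68,"kpc":5,"qg":51},{"kar":78,"p":15,"vj":14,"ykl":45}]}
After op 2 (replace /hs/1/a 46): {"hs":[[92,16,46,85],{"a":46,"c":38},{"d":12,"gz":45,"hy":79,"iwt":7},{"l":94,"ru":58,"xg":63}],"l":[{"el":51,"jnv":81},{"m":74,"u":45,"x":81}],"nfe":[{"r":38,"s":67},[42,49],{"b":28,"d":68,"kpc":5,"qg":51},{"kar":78,"p":15,"vj":14,"ykl":45}]}
After op 3 (replace /hs/2/gz 66): {"hs":[[92,16,46,85],{"a":46,"c":38},{"d":12,"gz":66,"hy":79,"iwt":7},{"l":94,"ru":58,"xg":63}],"l":[{"el":51,"jnv":81},{"m":74,"u":45,"x":81}],"nfe":[{"r":38,"s":67},[42,49],{"b":28,"d":68,"kpc":5,"qg":51},{"kar":78,"p":15,"vj":14,"ykl":45}]}
After op 4 (remove /hs/2/iwt): {"hs":[[92,16,46,85],{"a":46,"c":38},{"d":12,"gz":66,"hy":79},{"l":94,"ru":58,"xg":63}],"l":[{"el":51,"jnv":81},{"m":74,"u":45,"x":81}],"nfe":[{"r":38,"s":67},[42,49],{"b":28,"d":68,"kpc":5,"qg":51},{"kar":78,"p":15,"vj":14,"ykl":45}]}
After op 5 (remove /hs/3/ru): {"hs":[[92,16,46,85],{"a":46,"c":38},{"d":12,"gz":66,"hy":79},{"l":94,"xg":63}],"l":[{"el":51,"jnv":81},{"m":74,"u":45,"x":81}],"nfe":[{"r":38,"s":67},[42,49],{"b":28,"d":68,"kpc":5,"qg":51},{"kar":78,"p":15,"vj":14,"ykl":45}]}
After op 6 (remove /hs/3/xg): {"hs":[[92,16,46,85],{"a":46,"c":38},{"d":12,"gz":66,"hy":79},{"l":94}],"l":[{"el":51,"jnv":81},{"m":74,"u":45,"x":81}],"nfe":[{"r":38,"s":67},[42,49],{"b":28,"d":68,"kpc":5,"qg":51},{"kar":78,"p":15,"vj":14,"ykl":45}]}
After op 7 (remove /hs/2/hy): {"hs":[[92,16,46,85],{"a":46,"c":38},{"d":12,"gz":66},{"l":94}],"l":[{"el":51,"jnv":81},{"m":74,"u":45,"x":81}],"nfe":[{"r":38,"s":67},[42,49],{"b":28,"d":68,"kpc":5,"qg":51},{"kar":78,"p":15,"vj":14,"ykl":45}]}
After op 8 (add /hs 25): {"hs":25,"l":[{"el":51,"jnv":81},{"m":74,"u":45,"x":81}],"nfe":[{"r":38,"s":67},[42,49],{"b":28,"d":68,"kpc":5,"qg":51},{"kar":78,"p":15,"vj":14,"ykl":45}]}
After op 9 (replace /nfe/1/0 36): {"hs":25,"l":[{"el":51,"jnv":81},{"m":74,"u":45,"x":81}],"nfe":[{"r":38,"s":67},[36,49],{"b":28,"d":68,"kpc":5,"qg":51},{"kar":78,"p":15,"vj":14,"ykl":45}]}
After op 10 (remove /nfe/2): {"hs":25,"l":[{"el":51,"jnv":81},{"m":74,"u":45,"x":81}],"nfe":[{"r":38,"s":67},[36,49],{"kar":78,"p":15,"vj":14,"ykl":45}]}
Value at /hs: 25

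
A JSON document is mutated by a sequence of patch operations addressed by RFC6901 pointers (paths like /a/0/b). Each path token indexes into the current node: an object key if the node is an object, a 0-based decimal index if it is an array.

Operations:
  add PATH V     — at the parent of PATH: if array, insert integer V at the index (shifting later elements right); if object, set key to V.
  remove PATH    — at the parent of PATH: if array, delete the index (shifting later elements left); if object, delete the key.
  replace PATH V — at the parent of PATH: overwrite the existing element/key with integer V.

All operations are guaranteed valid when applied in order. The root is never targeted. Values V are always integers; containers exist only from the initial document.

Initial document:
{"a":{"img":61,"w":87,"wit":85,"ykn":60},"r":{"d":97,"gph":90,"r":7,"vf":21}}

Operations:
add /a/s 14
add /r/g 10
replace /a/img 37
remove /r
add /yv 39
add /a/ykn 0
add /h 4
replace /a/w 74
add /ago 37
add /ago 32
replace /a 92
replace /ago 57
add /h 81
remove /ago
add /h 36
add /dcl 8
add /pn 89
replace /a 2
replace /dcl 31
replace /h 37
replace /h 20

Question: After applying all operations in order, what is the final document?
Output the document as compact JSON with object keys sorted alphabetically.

After op 1 (add /a/s 14): {"a":{"img":61,"s":14,"w":87,"wit":85,"ykn":60},"r":{"d":97,"gph":90,"r":7,"vf":21}}
After op 2 (add /r/g 10): {"a":{"img":61,"s":14,"w":87,"wit":85,"ykn":60},"r":{"d":97,"g":10,"gph":90,"r":7,"vf":21}}
After op 3 (replace /a/img 37): {"a":{"img":37,"s":14,"w":87,"wit":85,"ykn":60},"r":{"d":97,"g":10,"gph":90,"r":7,"vf":21}}
After op 4 (remove /r): {"a":{"img":37,"s":14,"w":87,"wit":85,"ykn":60}}
After op 5 (add /yv 39): {"a":{"img":37,"s":14,"w":87,"wit":85,"ykn":60},"yv":39}
After op 6 (add /a/ykn 0): {"a":{"img":37,"s":14,"w":87,"wit":85,"ykn":0},"yv":39}
After op 7 (add /h 4): {"a":{"img":37,"s":14,"w":87,"wit":85,"ykn":0},"h":4,"yv":39}
After op 8 (replace /a/w 74): {"a":{"img":37,"s":14,"w":74,"wit":85,"ykn":0},"h":4,"yv":39}
After op 9 (add /ago 37): {"a":{"img":37,"s":14,"w":74,"wit":85,"ykn":0},"ago":37,"h":4,"yv":39}
After op 10 (add /ago 32): {"a":{"img":37,"s":14,"w":74,"wit":85,"ykn":0},"ago":32,"h":4,"yv":39}
After op 11 (replace /a 92): {"a":92,"ago":32,"h":4,"yv":39}
After op 12 (replace /ago 57): {"a":92,"ago":57,"h":4,"yv":39}
After op 13 (add /h 81): {"a":92,"ago":57,"h":81,"yv":39}
After op 14 (remove /ago): {"a":92,"h":81,"yv":39}
After op 15 (add /h 36): {"a":92,"h":36,"yv":39}
After op 16 (add /dcl 8): {"a":92,"dcl":8,"h":36,"yv":39}
After op 17 (add /pn 89): {"a":92,"dcl":8,"h":36,"pn":89,"yv":39}
After op 18 (replace /a 2): {"a":2,"dcl":8,"h":36,"pn":89,"yv":39}
After op 19 (replace /dcl 31): {"a":2,"dcl":31,"h":36,"pn":89,"yv":39}
After op 20 (replace /h 37): {"a":2,"dcl":31,"h":37,"pn":89,"yv":39}
After op 21 (replace /h 20): {"a":2,"dcl":31,"h":20,"pn":89,"yv":39}

Answer: {"a":2,"dcl":31,"h":20,"pn":89,"yv":39}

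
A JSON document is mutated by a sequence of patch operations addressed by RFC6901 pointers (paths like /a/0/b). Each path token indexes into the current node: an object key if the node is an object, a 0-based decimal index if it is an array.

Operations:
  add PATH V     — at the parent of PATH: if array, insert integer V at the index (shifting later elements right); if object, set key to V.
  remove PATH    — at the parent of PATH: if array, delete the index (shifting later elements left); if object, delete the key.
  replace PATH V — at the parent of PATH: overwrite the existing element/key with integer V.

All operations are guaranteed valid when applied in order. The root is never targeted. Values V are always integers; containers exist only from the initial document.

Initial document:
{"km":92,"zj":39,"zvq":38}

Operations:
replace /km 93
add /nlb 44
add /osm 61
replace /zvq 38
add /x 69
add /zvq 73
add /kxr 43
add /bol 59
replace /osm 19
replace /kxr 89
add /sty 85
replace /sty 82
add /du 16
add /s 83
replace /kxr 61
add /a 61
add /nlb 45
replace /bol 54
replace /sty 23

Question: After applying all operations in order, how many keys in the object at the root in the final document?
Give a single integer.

Answer: 12

Derivation:
After op 1 (replace /km 93): {"km":93,"zj":39,"zvq":38}
After op 2 (add /nlb 44): {"km":93,"nlb":44,"zj":39,"zvq":38}
After op 3 (add /osm 61): {"km":93,"nlb":44,"osm":61,"zj":39,"zvq":38}
After op 4 (replace /zvq 38): {"km":93,"nlb":44,"osm":61,"zj":39,"zvq":38}
After op 5 (add /x 69): {"km":93,"nlb":44,"osm":61,"x":69,"zj":39,"zvq":38}
After op 6 (add /zvq 73): {"km":93,"nlb":44,"osm":61,"x":69,"zj":39,"zvq":73}
After op 7 (add /kxr 43): {"km":93,"kxr":43,"nlb":44,"osm":61,"x":69,"zj":39,"zvq":73}
After op 8 (add /bol 59): {"bol":59,"km":93,"kxr":43,"nlb":44,"osm":61,"x":69,"zj":39,"zvq":73}
After op 9 (replace /osm 19): {"bol":59,"km":93,"kxr":43,"nlb":44,"osm":19,"x":69,"zj":39,"zvq":73}
After op 10 (replace /kxr 89): {"bol":59,"km":93,"kxr":89,"nlb":44,"osm":19,"x":69,"zj":39,"zvq":73}
After op 11 (add /sty 85): {"bol":59,"km":93,"kxr":89,"nlb":44,"osm":19,"sty":85,"x":69,"zj":39,"zvq":73}
After op 12 (replace /sty 82): {"bol":59,"km":93,"kxr":89,"nlb":44,"osm":19,"sty":82,"x":69,"zj":39,"zvq":73}
After op 13 (add /du 16): {"bol":59,"du":16,"km":93,"kxr":89,"nlb":44,"osm":19,"sty":82,"x":69,"zj":39,"zvq":73}
After op 14 (add /s 83): {"bol":59,"du":16,"km":93,"kxr":89,"nlb":44,"osm":19,"s":83,"sty":82,"x":69,"zj":39,"zvq":73}
After op 15 (replace /kxr 61): {"bol":59,"du":16,"km":93,"kxr":61,"nlb":44,"osm":19,"s":83,"sty":82,"x":69,"zj":39,"zvq":73}
After op 16 (add /a 61): {"a":61,"bol":59,"du":16,"km":93,"kxr":61,"nlb":44,"osm":19,"s":83,"sty":82,"x":69,"zj":39,"zvq":73}
After op 17 (add /nlb 45): {"a":61,"bol":59,"du":16,"km":93,"kxr":61,"nlb":45,"osm":19,"s":83,"sty":82,"x":69,"zj":39,"zvq":73}
After op 18 (replace /bol 54): {"a":61,"bol":54,"du":16,"km":93,"kxr":61,"nlb":45,"osm":19,"s":83,"sty":82,"x":69,"zj":39,"zvq":73}
After op 19 (replace /sty 23): {"a":61,"bol":54,"du":16,"km":93,"kxr":61,"nlb":45,"osm":19,"s":83,"sty":23,"x":69,"zj":39,"zvq":73}
Size at the root: 12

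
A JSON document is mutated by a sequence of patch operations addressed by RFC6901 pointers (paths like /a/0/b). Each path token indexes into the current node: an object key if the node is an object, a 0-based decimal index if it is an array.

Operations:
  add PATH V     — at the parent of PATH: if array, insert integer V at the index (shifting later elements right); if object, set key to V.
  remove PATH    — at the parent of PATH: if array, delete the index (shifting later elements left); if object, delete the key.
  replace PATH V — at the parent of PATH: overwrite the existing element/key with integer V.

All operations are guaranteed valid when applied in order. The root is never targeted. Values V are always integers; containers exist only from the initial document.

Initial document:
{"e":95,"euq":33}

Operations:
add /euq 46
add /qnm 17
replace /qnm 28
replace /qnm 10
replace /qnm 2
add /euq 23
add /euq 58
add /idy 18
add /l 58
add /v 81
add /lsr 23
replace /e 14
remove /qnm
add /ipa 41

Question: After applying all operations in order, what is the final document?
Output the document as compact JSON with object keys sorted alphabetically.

Answer: {"e":14,"euq":58,"idy":18,"ipa":41,"l":58,"lsr":23,"v":81}

Derivation:
After op 1 (add /euq 46): {"e":95,"euq":46}
After op 2 (add /qnm 17): {"e":95,"euq":46,"qnm":17}
After op 3 (replace /qnm 28): {"e":95,"euq":46,"qnm":28}
After op 4 (replace /qnm 10): {"e":95,"euq":46,"qnm":10}
After op 5 (replace /qnm 2): {"e":95,"euq":46,"qnm":2}
After op 6 (add /euq 23): {"e":95,"euq":23,"qnm":2}
After op 7 (add /euq 58): {"e":95,"euq":58,"qnm":2}
After op 8 (add /idy 18): {"e":95,"euq":58,"idy":18,"qnm":2}
After op 9 (add /l 58): {"e":95,"euq":58,"idy":18,"l":58,"qnm":2}
After op 10 (add /v 81): {"e":95,"euq":58,"idy":18,"l":58,"qnm":2,"v":81}
After op 11 (add /lsr 23): {"e":95,"euq":58,"idy":18,"l":58,"lsr":23,"qnm":2,"v":81}
After op 12 (replace /e 14): {"e":14,"euq":58,"idy":18,"l":58,"lsr":23,"qnm":2,"v":81}
After op 13 (remove /qnm): {"e":14,"euq":58,"idy":18,"l":58,"lsr":23,"v":81}
After op 14 (add /ipa 41): {"e":14,"euq":58,"idy":18,"ipa":41,"l":58,"lsr":23,"v":81}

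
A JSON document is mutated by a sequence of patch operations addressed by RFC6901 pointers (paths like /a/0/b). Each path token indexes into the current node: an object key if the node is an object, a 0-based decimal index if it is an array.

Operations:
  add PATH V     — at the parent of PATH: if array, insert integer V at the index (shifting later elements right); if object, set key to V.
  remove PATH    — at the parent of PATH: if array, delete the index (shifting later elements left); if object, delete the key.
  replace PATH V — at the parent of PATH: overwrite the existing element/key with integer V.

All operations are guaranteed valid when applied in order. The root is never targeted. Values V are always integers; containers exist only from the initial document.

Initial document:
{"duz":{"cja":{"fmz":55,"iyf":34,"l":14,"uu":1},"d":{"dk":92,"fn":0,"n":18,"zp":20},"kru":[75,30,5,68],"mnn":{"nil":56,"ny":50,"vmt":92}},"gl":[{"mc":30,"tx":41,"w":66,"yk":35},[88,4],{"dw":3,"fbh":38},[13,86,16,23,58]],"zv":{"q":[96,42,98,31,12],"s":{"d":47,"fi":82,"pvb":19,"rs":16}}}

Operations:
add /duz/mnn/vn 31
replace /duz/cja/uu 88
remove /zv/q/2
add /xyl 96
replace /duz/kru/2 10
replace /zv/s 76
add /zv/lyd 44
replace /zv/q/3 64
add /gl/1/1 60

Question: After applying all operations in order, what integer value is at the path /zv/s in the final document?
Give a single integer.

Answer: 76

Derivation:
After op 1 (add /duz/mnn/vn 31): {"duz":{"cja":{"fmz":55,"iyf":34,"l":14,"uu":1},"d":{"dk":92,"fn":0,"n":18,"zp":20},"kru":[75,30,5,68],"mnn":{"nil":56,"ny":50,"vmt":92,"vn":31}},"gl":[{"mc":30,"tx":41,"w":66,"yk":35},[88,4],{"dw":3,"fbh":38},[13,86,16,23,58]],"zv":{"q":[96,42,98,31,12],"s":{"d":47,"fi":82,"pvb":19,"rs":16}}}
After op 2 (replace /duz/cja/uu 88): {"duz":{"cja":{"fmz":55,"iyf":34,"l":14,"uu":88},"d":{"dk":92,"fn":0,"n":18,"zp":20},"kru":[75,30,5,68],"mnn":{"nil":56,"ny":50,"vmt":92,"vn":31}},"gl":[{"mc":30,"tx":41,"w":66,"yk":35},[88,4],{"dw":3,"fbh":38},[13,86,16,23,58]],"zv":{"q":[96,42,98,31,12],"s":{"d":47,"fi":82,"pvb":19,"rs":16}}}
After op 3 (remove /zv/q/2): {"duz":{"cja":{"fmz":55,"iyf":34,"l":14,"uu":88},"d":{"dk":92,"fn":0,"n":18,"zp":20},"kru":[75,30,5,68],"mnn":{"nil":56,"ny":50,"vmt":92,"vn":31}},"gl":[{"mc":30,"tx":41,"w":66,"yk":35},[88,4],{"dw":3,"fbh":38},[13,86,16,23,58]],"zv":{"q":[96,42,31,12],"s":{"d":47,"fi":82,"pvb":19,"rs":16}}}
After op 4 (add /xyl 96): {"duz":{"cja":{"fmz":55,"iyf":34,"l":14,"uu":88},"d":{"dk":92,"fn":0,"n":18,"zp":20},"kru":[75,30,5,68],"mnn":{"nil":56,"ny":50,"vmt":92,"vn":31}},"gl":[{"mc":30,"tx":41,"w":66,"yk":35},[88,4],{"dw":3,"fbh":38},[13,86,16,23,58]],"xyl":96,"zv":{"q":[96,42,31,12],"s":{"d":47,"fi":82,"pvb":19,"rs":16}}}
After op 5 (replace /duz/kru/2 10): {"duz":{"cja":{"fmz":55,"iyf":34,"l":14,"uu":88},"d":{"dk":92,"fn":0,"n":18,"zp":20},"kru":[75,30,10,68],"mnn":{"nil":56,"ny":50,"vmt":92,"vn":31}},"gl":[{"mc":30,"tx":41,"w":66,"yk":35},[88,4],{"dw":3,"fbh":38},[13,86,16,23,58]],"xyl":96,"zv":{"q":[96,42,31,12],"s":{"d":47,"fi":82,"pvb":19,"rs":16}}}
After op 6 (replace /zv/s 76): {"duz":{"cja":{"fmz":55,"iyf":34,"l":14,"uu":88},"d":{"dk":92,"fn":0,"n":18,"zp":20},"kru":[75,30,10,68],"mnn":{"nil":56,"ny":50,"vmt":92,"vn":31}},"gl":[{"mc":30,"tx":41,"w":66,"yk":35},[88,4],{"dw":3,"fbh":38},[13,86,16,23,58]],"xyl":96,"zv":{"q":[96,42,31,12],"s":76}}
After op 7 (add /zv/lyd 44): {"duz":{"cja":{"fmz":55,"iyf":34,"l":14,"uu":88},"d":{"dk":92,"fn":0,"n":18,"zp":20},"kru":[75,30,10,68],"mnn":{"nil":56,"ny":50,"vmt":92,"vn":31}},"gl":[{"mc":30,"tx":41,"w":66,"yk":35},[88,4],{"dw":3,"fbh":38},[13,86,16,23,58]],"xyl":96,"zv":{"lyd":44,"q":[96,42,31,12],"s":76}}
After op 8 (replace /zv/q/3 64): {"duz":{"cja":{"fmz":55,"iyf":34,"l":14,"uu":88},"d":{"dk":92,"fn":0,"n":18,"zp":20},"kru":[75,30,10,68],"mnn":{"nil":56,"ny":50,"vmt":92,"vn":31}},"gl":[{"mc":30,"tx":41,"w":66,"yk":35},[88,4],{"dw":3,"fbh":38},[13,86,16,23,58]],"xyl":96,"zv":{"lyd":44,"q":[96,42,31,64],"s":76}}
After op 9 (add /gl/1/1 60): {"duz":{"cja":{"fmz":55,"iyf":34,"l":14,"uu":88},"d":{"dk":92,"fn":0,"n":18,"zp":20},"kru":[75,30,10,68],"mnn":{"nil":56,"ny":50,"vmt":92,"vn":31}},"gl":[{"mc":30,"tx":41,"w":66,"yk":35},[88,60,4],{"dw":3,"fbh":38},[13,86,16,23,58]],"xyl":96,"zv":{"lyd":44,"q":[96,42,31,64],"s":76}}
Value at /zv/s: 76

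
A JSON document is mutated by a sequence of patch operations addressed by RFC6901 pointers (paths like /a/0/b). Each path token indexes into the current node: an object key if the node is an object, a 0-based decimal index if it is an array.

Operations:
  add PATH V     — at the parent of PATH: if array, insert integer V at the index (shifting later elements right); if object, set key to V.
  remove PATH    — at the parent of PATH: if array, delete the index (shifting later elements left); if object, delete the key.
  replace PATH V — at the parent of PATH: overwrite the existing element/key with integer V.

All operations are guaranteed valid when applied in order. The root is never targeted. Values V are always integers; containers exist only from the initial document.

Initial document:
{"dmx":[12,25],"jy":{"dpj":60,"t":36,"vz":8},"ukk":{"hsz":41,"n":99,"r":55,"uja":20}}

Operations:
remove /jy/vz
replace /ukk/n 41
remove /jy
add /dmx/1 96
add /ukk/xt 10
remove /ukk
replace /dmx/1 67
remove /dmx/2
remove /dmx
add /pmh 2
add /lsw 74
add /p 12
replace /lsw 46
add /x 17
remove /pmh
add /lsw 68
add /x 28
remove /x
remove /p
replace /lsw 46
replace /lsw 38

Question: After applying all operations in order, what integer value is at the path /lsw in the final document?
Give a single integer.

Answer: 38

Derivation:
After op 1 (remove /jy/vz): {"dmx":[12,25],"jy":{"dpj":60,"t":36},"ukk":{"hsz":41,"n":99,"r":55,"uja":20}}
After op 2 (replace /ukk/n 41): {"dmx":[12,25],"jy":{"dpj":60,"t":36},"ukk":{"hsz":41,"n":41,"r":55,"uja":20}}
After op 3 (remove /jy): {"dmx":[12,25],"ukk":{"hsz":41,"n":41,"r":55,"uja":20}}
After op 4 (add /dmx/1 96): {"dmx":[12,96,25],"ukk":{"hsz":41,"n":41,"r":55,"uja":20}}
After op 5 (add /ukk/xt 10): {"dmx":[12,96,25],"ukk":{"hsz":41,"n":41,"r":55,"uja":20,"xt":10}}
After op 6 (remove /ukk): {"dmx":[12,96,25]}
After op 7 (replace /dmx/1 67): {"dmx":[12,67,25]}
After op 8 (remove /dmx/2): {"dmx":[12,67]}
After op 9 (remove /dmx): {}
After op 10 (add /pmh 2): {"pmh":2}
After op 11 (add /lsw 74): {"lsw":74,"pmh":2}
After op 12 (add /p 12): {"lsw":74,"p":12,"pmh":2}
After op 13 (replace /lsw 46): {"lsw":46,"p":12,"pmh":2}
After op 14 (add /x 17): {"lsw":46,"p":12,"pmh":2,"x":17}
After op 15 (remove /pmh): {"lsw":46,"p":12,"x":17}
After op 16 (add /lsw 68): {"lsw":68,"p":12,"x":17}
After op 17 (add /x 28): {"lsw":68,"p":12,"x":28}
After op 18 (remove /x): {"lsw":68,"p":12}
After op 19 (remove /p): {"lsw":68}
After op 20 (replace /lsw 46): {"lsw":46}
After op 21 (replace /lsw 38): {"lsw":38}
Value at /lsw: 38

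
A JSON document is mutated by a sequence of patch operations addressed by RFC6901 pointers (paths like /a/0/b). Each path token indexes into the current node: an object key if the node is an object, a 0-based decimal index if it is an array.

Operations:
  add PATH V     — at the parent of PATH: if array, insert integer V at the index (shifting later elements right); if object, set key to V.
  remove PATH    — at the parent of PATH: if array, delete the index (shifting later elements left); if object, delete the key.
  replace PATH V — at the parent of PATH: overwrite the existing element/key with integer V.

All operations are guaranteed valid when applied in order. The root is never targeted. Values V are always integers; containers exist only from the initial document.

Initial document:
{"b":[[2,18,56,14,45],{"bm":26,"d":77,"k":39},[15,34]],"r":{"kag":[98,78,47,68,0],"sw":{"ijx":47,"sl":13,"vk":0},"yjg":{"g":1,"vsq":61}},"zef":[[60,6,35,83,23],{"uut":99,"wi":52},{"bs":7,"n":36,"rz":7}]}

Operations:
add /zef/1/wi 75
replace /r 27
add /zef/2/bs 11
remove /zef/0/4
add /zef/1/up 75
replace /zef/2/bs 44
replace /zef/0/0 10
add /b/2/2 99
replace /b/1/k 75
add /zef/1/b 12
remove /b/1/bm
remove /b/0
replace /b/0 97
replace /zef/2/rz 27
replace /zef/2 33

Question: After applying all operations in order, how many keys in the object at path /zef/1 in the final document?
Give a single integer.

After op 1 (add /zef/1/wi 75): {"b":[[2,18,56,14,45],{"bm":26,"d":77,"k":39},[15,34]],"r":{"kag":[98,78,47,68,0],"sw":{"ijx":47,"sl":13,"vk":0},"yjg":{"g":1,"vsq":61}},"zef":[[60,6,35,83,23],{"uut":99,"wi":75},{"bs":7,"n":36,"rz":7}]}
After op 2 (replace /r 27): {"b":[[2,18,56,14,45],{"bm":26,"d":77,"k":39},[15,34]],"r":27,"zef":[[60,6,35,83,23],{"uut":99,"wi":75},{"bs":7,"n":36,"rz":7}]}
After op 3 (add /zef/2/bs 11): {"b":[[2,18,56,14,45],{"bm":26,"d":77,"k":39},[15,34]],"r":27,"zef":[[60,6,35,83,23],{"uut":99,"wi":75},{"bs":11,"n":36,"rz":7}]}
After op 4 (remove /zef/0/4): {"b":[[2,18,56,14,45],{"bm":26,"d":77,"k":39},[15,34]],"r":27,"zef":[[60,6,35,83],{"uut":99,"wi":75},{"bs":11,"n":36,"rz":7}]}
After op 5 (add /zef/1/up 75): {"b":[[2,18,56,14,45],{"bm":26,"d":77,"k":39},[15,34]],"r":27,"zef":[[60,6,35,83],{"up":75,"uut":99,"wi":75},{"bs":11,"n":36,"rz":7}]}
After op 6 (replace /zef/2/bs 44): {"b":[[2,18,56,14,45],{"bm":26,"d":77,"k":39},[15,34]],"r":27,"zef":[[60,6,35,83],{"up":75,"uut":99,"wi":75},{"bs":44,"n":36,"rz":7}]}
After op 7 (replace /zef/0/0 10): {"b":[[2,18,56,14,45],{"bm":26,"d":77,"k":39},[15,34]],"r":27,"zef":[[10,6,35,83],{"up":75,"uut":99,"wi":75},{"bs":44,"n":36,"rz":7}]}
After op 8 (add /b/2/2 99): {"b":[[2,18,56,14,45],{"bm":26,"d":77,"k":39},[15,34,99]],"r":27,"zef":[[10,6,35,83],{"up":75,"uut":99,"wi":75},{"bs":44,"n":36,"rz":7}]}
After op 9 (replace /b/1/k 75): {"b":[[2,18,56,14,45],{"bm":26,"d":77,"k":75},[15,34,99]],"r":27,"zef":[[10,6,35,83],{"up":75,"uut":99,"wi":75},{"bs":44,"n":36,"rz":7}]}
After op 10 (add /zef/1/b 12): {"b":[[2,18,56,14,45],{"bm":26,"d":77,"k":75},[15,34,99]],"r":27,"zef":[[10,6,35,83],{"b":12,"up":75,"uut":99,"wi":75},{"bs":44,"n":36,"rz":7}]}
After op 11 (remove /b/1/bm): {"b":[[2,18,56,14,45],{"d":77,"k":75},[15,34,99]],"r":27,"zef":[[10,6,35,83],{"b":12,"up":75,"uut":99,"wi":75},{"bs":44,"n":36,"rz":7}]}
After op 12 (remove /b/0): {"b":[{"d":77,"k":75},[15,34,99]],"r":27,"zef":[[10,6,35,83],{"b":12,"up":75,"uut":99,"wi":75},{"bs":44,"n":36,"rz":7}]}
After op 13 (replace /b/0 97): {"b":[97,[15,34,99]],"r":27,"zef":[[10,6,35,83],{"b":12,"up":75,"uut":99,"wi":75},{"bs":44,"n":36,"rz":7}]}
After op 14 (replace /zef/2/rz 27): {"b":[97,[15,34,99]],"r":27,"zef":[[10,6,35,83],{"b":12,"up":75,"uut":99,"wi":75},{"bs":44,"n":36,"rz":27}]}
After op 15 (replace /zef/2 33): {"b":[97,[15,34,99]],"r":27,"zef":[[10,6,35,83],{"b":12,"up":75,"uut":99,"wi":75},33]}
Size at path /zef/1: 4

Answer: 4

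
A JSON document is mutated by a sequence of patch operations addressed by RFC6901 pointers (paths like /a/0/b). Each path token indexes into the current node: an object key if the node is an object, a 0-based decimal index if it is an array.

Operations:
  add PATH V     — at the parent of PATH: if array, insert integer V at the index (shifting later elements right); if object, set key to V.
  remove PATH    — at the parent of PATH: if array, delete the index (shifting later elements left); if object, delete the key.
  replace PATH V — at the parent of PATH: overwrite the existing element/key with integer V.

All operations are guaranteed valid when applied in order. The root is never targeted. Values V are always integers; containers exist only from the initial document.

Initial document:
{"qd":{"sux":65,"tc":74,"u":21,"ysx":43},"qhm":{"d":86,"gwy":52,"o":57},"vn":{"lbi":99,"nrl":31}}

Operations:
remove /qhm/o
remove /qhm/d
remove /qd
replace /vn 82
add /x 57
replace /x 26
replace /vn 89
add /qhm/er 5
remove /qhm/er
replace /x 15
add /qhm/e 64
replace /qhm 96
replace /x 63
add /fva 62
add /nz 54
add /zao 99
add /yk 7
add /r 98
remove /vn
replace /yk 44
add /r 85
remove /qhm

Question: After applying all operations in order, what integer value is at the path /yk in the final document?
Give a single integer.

Answer: 44

Derivation:
After op 1 (remove /qhm/o): {"qd":{"sux":65,"tc":74,"u":21,"ysx":43},"qhm":{"d":86,"gwy":52},"vn":{"lbi":99,"nrl":31}}
After op 2 (remove /qhm/d): {"qd":{"sux":65,"tc":74,"u":21,"ysx":43},"qhm":{"gwy":52},"vn":{"lbi":99,"nrl":31}}
After op 3 (remove /qd): {"qhm":{"gwy":52},"vn":{"lbi":99,"nrl":31}}
After op 4 (replace /vn 82): {"qhm":{"gwy":52},"vn":82}
After op 5 (add /x 57): {"qhm":{"gwy":52},"vn":82,"x":57}
After op 6 (replace /x 26): {"qhm":{"gwy":52},"vn":82,"x":26}
After op 7 (replace /vn 89): {"qhm":{"gwy":52},"vn":89,"x":26}
After op 8 (add /qhm/er 5): {"qhm":{"er":5,"gwy":52},"vn":89,"x":26}
After op 9 (remove /qhm/er): {"qhm":{"gwy":52},"vn":89,"x":26}
After op 10 (replace /x 15): {"qhm":{"gwy":52},"vn":89,"x":15}
After op 11 (add /qhm/e 64): {"qhm":{"e":64,"gwy":52},"vn":89,"x":15}
After op 12 (replace /qhm 96): {"qhm":96,"vn":89,"x":15}
After op 13 (replace /x 63): {"qhm":96,"vn":89,"x":63}
After op 14 (add /fva 62): {"fva":62,"qhm":96,"vn":89,"x":63}
After op 15 (add /nz 54): {"fva":62,"nz":54,"qhm":96,"vn":89,"x":63}
After op 16 (add /zao 99): {"fva":62,"nz":54,"qhm":96,"vn":89,"x":63,"zao":99}
After op 17 (add /yk 7): {"fva":62,"nz":54,"qhm":96,"vn":89,"x":63,"yk":7,"zao":99}
After op 18 (add /r 98): {"fva":62,"nz":54,"qhm":96,"r":98,"vn":89,"x":63,"yk":7,"zao":99}
After op 19 (remove /vn): {"fva":62,"nz":54,"qhm":96,"r":98,"x":63,"yk":7,"zao":99}
After op 20 (replace /yk 44): {"fva":62,"nz":54,"qhm":96,"r":98,"x":63,"yk":44,"zao":99}
After op 21 (add /r 85): {"fva":62,"nz":54,"qhm":96,"r":85,"x":63,"yk":44,"zao":99}
After op 22 (remove /qhm): {"fva":62,"nz":54,"r":85,"x":63,"yk":44,"zao":99}
Value at /yk: 44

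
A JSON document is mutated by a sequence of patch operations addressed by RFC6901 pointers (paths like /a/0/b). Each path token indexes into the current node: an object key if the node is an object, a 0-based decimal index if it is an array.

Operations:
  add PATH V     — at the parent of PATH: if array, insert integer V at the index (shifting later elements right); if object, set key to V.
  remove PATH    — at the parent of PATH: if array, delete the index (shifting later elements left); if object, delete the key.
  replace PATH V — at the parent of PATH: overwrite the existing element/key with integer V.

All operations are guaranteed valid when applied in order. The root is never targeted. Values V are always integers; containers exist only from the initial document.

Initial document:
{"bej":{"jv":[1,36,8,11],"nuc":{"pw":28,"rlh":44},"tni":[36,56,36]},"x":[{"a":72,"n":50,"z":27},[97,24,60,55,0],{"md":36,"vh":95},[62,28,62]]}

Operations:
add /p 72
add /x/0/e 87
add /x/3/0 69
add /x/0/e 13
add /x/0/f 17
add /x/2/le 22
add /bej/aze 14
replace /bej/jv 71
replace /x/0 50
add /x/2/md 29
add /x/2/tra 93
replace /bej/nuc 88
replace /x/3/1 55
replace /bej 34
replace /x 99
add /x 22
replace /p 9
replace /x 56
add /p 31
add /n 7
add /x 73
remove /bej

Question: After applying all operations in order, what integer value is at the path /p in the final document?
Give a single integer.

After op 1 (add /p 72): {"bej":{"jv":[1,36,8,11],"nuc":{"pw":28,"rlh":44},"tni":[36,56,36]},"p":72,"x":[{"a":72,"n":50,"z":27},[97,24,60,55,0],{"md":36,"vh":95},[62,28,62]]}
After op 2 (add /x/0/e 87): {"bej":{"jv":[1,36,8,11],"nuc":{"pw":28,"rlh":44},"tni":[36,56,36]},"p":72,"x":[{"a":72,"e":87,"n":50,"z":27},[97,24,60,55,0],{"md":36,"vh":95},[62,28,62]]}
After op 3 (add /x/3/0 69): {"bej":{"jv":[1,36,8,11],"nuc":{"pw":28,"rlh":44},"tni":[36,56,36]},"p":72,"x":[{"a":72,"e":87,"n":50,"z":27},[97,24,60,55,0],{"md":36,"vh":95},[69,62,28,62]]}
After op 4 (add /x/0/e 13): {"bej":{"jv":[1,36,8,11],"nuc":{"pw":28,"rlh":44},"tni":[36,56,36]},"p":72,"x":[{"a":72,"e":13,"n":50,"z":27},[97,24,60,55,0],{"md":36,"vh":95},[69,62,28,62]]}
After op 5 (add /x/0/f 17): {"bej":{"jv":[1,36,8,11],"nuc":{"pw":28,"rlh":44},"tni":[36,56,36]},"p":72,"x":[{"a":72,"e":13,"f":17,"n":50,"z":27},[97,24,60,55,0],{"md":36,"vh":95},[69,62,28,62]]}
After op 6 (add /x/2/le 22): {"bej":{"jv":[1,36,8,11],"nuc":{"pw":28,"rlh":44},"tni":[36,56,36]},"p":72,"x":[{"a":72,"e":13,"f":17,"n":50,"z":27},[97,24,60,55,0],{"le":22,"md":36,"vh":95},[69,62,28,62]]}
After op 7 (add /bej/aze 14): {"bej":{"aze":14,"jv":[1,36,8,11],"nuc":{"pw":28,"rlh":44},"tni":[36,56,36]},"p":72,"x":[{"a":72,"e":13,"f":17,"n":50,"z":27},[97,24,60,55,0],{"le":22,"md":36,"vh":95},[69,62,28,62]]}
After op 8 (replace /bej/jv 71): {"bej":{"aze":14,"jv":71,"nuc":{"pw":28,"rlh":44},"tni":[36,56,36]},"p":72,"x":[{"a":72,"e":13,"f":17,"n":50,"z":27},[97,24,60,55,0],{"le":22,"md":36,"vh":95},[69,62,28,62]]}
After op 9 (replace /x/0 50): {"bej":{"aze":14,"jv":71,"nuc":{"pw":28,"rlh":44},"tni":[36,56,36]},"p":72,"x":[50,[97,24,60,55,0],{"le":22,"md":36,"vh":95},[69,62,28,62]]}
After op 10 (add /x/2/md 29): {"bej":{"aze":14,"jv":71,"nuc":{"pw":28,"rlh":44},"tni":[36,56,36]},"p":72,"x":[50,[97,24,60,55,0],{"le":22,"md":29,"vh":95},[69,62,28,62]]}
After op 11 (add /x/2/tra 93): {"bej":{"aze":14,"jv":71,"nuc":{"pw":28,"rlh":44},"tni":[36,56,36]},"p":72,"x":[50,[97,24,60,55,0],{"le":22,"md":29,"tra":93,"vh":95},[69,62,28,62]]}
After op 12 (replace /bej/nuc 88): {"bej":{"aze":14,"jv":71,"nuc":88,"tni":[36,56,36]},"p":72,"x":[50,[97,24,60,55,0],{"le":22,"md":29,"tra":93,"vh":95},[69,62,28,62]]}
After op 13 (replace /x/3/1 55): {"bej":{"aze":14,"jv":71,"nuc":88,"tni":[36,56,36]},"p":72,"x":[50,[97,24,60,55,0],{"le":22,"md":29,"tra":93,"vh":95},[69,55,28,62]]}
After op 14 (replace /bej 34): {"bej":34,"p":72,"x":[50,[97,24,60,55,0],{"le":22,"md":29,"tra":93,"vh":95},[69,55,28,62]]}
After op 15 (replace /x 99): {"bej":34,"p":72,"x":99}
After op 16 (add /x 22): {"bej":34,"p":72,"x":22}
After op 17 (replace /p 9): {"bej":34,"p":9,"x":22}
After op 18 (replace /x 56): {"bej":34,"p":9,"x":56}
After op 19 (add /p 31): {"bej":34,"p":31,"x":56}
After op 20 (add /n 7): {"bej":34,"n":7,"p":31,"x":56}
After op 21 (add /x 73): {"bej":34,"n":7,"p":31,"x":73}
After op 22 (remove /bej): {"n":7,"p":31,"x":73}
Value at /p: 31

Answer: 31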